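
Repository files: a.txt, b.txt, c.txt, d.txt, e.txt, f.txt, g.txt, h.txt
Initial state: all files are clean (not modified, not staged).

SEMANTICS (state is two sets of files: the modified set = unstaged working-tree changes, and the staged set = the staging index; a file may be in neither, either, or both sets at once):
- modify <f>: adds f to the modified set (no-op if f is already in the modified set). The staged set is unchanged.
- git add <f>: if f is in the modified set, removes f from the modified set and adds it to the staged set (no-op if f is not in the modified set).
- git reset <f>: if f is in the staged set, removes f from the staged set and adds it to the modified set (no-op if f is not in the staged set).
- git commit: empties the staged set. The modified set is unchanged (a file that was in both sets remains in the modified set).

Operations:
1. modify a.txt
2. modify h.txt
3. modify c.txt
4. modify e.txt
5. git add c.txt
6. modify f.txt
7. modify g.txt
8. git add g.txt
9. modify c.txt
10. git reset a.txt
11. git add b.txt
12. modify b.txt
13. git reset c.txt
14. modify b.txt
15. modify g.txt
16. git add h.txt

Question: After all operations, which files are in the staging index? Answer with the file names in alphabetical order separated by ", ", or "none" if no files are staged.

After op 1 (modify a.txt): modified={a.txt} staged={none}
After op 2 (modify h.txt): modified={a.txt, h.txt} staged={none}
After op 3 (modify c.txt): modified={a.txt, c.txt, h.txt} staged={none}
After op 4 (modify e.txt): modified={a.txt, c.txt, e.txt, h.txt} staged={none}
After op 5 (git add c.txt): modified={a.txt, e.txt, h.txt} staged={c.txt}
After op 6 (modify f.txt): modified={a.txt, e.txt, f.txt, h.txt} staged={c.txt}
After op 7 (modify g.txt): modified={a.txt, e.txt, f.txt, g.txt, h.txt} staged={c.txt}
After op 8 (git add g.txt): modified={a.txt, e.txt, f.txt, h.txt} staged={c.txt, g.txt}
After op 9 (modify c.txt): modified={a.txt, c.txt, e.txt, f.txt, h.txt} staged={c.txt, g.txt}
After op 10 (git reset a.txt): modified={a.txt, c.txt, e.txt, f.txt, h.txt} staged={c.txt, g.txt}
After op 11 (git add b.txt): modified={a.txt, c.txt, e.txt, f.txt, h.txt} staged={c.txt, g.txt}
After op 12 (modify b.txt): modified={a.txt, b.txt, c.txt, e.txt, f.txt, h.txt} staged={c.txt, g.txt}
After op 13 (git reset c.txt): modified={a.txt, b.txt, c.txt, e.txt, f.txt, h.txt} staged={g.txt}
After op 14 (modify b.txt): modified={a.txt, b.txt, c.txt, e.txt, f.txt, h.txt} staged={g.txt}
After op 15 (modify g.txt): modified={a.txt, b.txt, c.txt, e.txt, f.txt, g.txt, h.txt} staged={g.txt}
After op 16 (git add h.txt): modified={a.txt, b.txt, c.txt, e.txt, f.txt, g.txt} staged={g.txt, h.txt}

Answer: g.txt, h.txt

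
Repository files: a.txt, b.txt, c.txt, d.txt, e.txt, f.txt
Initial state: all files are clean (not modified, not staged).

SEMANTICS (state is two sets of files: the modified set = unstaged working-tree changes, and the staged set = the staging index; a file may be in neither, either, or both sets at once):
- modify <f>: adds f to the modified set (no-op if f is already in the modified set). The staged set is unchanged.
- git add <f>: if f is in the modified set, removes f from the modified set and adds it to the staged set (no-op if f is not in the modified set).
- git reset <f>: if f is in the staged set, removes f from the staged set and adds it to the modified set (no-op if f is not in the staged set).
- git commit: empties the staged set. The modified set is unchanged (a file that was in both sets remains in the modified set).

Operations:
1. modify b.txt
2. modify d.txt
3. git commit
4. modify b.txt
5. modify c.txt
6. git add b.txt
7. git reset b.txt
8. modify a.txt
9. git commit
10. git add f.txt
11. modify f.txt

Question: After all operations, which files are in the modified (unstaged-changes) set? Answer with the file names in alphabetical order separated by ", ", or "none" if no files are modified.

Answer: a.txt, b.txt, c.txt, d.txt, f.txt

Derivation:
After op 1 (modify b.txt): modified={b.txt} staged={none}
After op 2 (modify d.txt): modified={b.txt, d.txt} staged={none}
After op 3 (git commit): modified={b.txt, d.txt} staged={none}
After op 4 (modify b.txt): modified={b.txt, d.txt} staged={none}
After op 5 (modify c.txt): modified={b.txt, c.txt, d.txt} staged={none}
After op 6 (git add b.txt): modified={c.txt, d.txt} staged={b.txt}
After op 7 (git reset b.txt): modified={b.txt, c.txt, d.txt} staged={none}
After op 8 (modify a.txt): modified={a.txt, b.txt, c.txt, d.txt} staged={none}
After op 9 (git commit): modified={a.txt, b.txt, c.txt, d.txt} staged={none}
After op 10 (git add f.txt): modified={a.txt, b.txt, c.txt, d.txt} staged={none}
After op 11 (modify f.txt): modified={a.txt, b.txt, c.txt, d.txt, f.txt} staged={none}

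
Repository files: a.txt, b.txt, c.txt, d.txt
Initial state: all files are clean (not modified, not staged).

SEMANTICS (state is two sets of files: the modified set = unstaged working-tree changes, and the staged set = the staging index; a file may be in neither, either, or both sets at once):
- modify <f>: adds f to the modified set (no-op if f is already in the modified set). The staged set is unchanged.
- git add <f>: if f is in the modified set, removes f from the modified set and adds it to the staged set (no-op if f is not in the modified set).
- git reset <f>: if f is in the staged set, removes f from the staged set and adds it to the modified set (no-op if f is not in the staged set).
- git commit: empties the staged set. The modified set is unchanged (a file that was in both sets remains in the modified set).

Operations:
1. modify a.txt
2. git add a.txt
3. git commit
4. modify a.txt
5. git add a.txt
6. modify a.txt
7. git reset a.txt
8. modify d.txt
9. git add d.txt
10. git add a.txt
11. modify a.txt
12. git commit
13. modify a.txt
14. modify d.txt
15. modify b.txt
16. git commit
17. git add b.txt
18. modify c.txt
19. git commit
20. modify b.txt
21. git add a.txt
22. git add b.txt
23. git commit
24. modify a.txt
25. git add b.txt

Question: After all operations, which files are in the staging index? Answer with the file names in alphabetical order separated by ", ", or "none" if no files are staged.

After op 1 (modify a.txt): modified={a.txt} staged={none}
After op 2 (git add a.txt): modified={none} staged={a.txt}
After op 3 (git commit): modified={none} staged={none}
After op 4 (modify a.txt): modified={a.txt} staged={none}
After op 5 (git add a.txt): modified={none} staged={a.txt}
After op 6 (modify a.txt): modified={a.txt} staged={a.txt}
After op 7 (git reset a.txt): modified={a.txt} staged={none}
After op 8 (modify d.txt): modified={a.txt, d.txt} staged={none}
After op 9 (git add d.txt): modified={a.txt} staged={d.txt}
After op 10 (git add a.txt): modified={none} staged={a.txt, d.txt}
After op 11 (modify a.txt): modified={a.txt} staged={a.txt, d.txt}
After op 12 (git commit): modified={a.txt} staged={none}
After op 13 (modify a.txt): modified={a.txt} staged={none}
After op 14 (modify d.txt): modified={a.txt, d.txt} staged={none}
After op 15 (modify b.txt): modified={a.txt, b.txt, d.txt} staged={none}
After op 16 (git commit): modified={a.txt, b.txt, d.txt} staged={none}
After op 17 (git add b.txt): modified={a.txt, d.txt} staged={b.txt}
After op 18 (modify c.txt): modified={a.txt, c.txt, d.txt} staged={b.txt}
After op 19 (git commit): modified={a.txt, c.txt, d.txt} staged={none}
After op 20 (modify b.txt): modified={a.txt, b.txt, c.txt, d.txt} staged={none}
After op 21 (git add a.txt): modified={b.txt, c.txt, d.txt} staged={a.txt}
After op 22 (git add b.txt): modified={c.txt, d.txt} staged={a.txt, b.txt}
After op 23 (git commit): modified={c.txt, d.txt} staged={none}
After op 24 (modify a.txt): modified={a.txt, c.txt, d.txt} staged={none}
After op 25 (git add b.txt): modified={a.txt, c.txt, d.txt} staged={none}

Answer: none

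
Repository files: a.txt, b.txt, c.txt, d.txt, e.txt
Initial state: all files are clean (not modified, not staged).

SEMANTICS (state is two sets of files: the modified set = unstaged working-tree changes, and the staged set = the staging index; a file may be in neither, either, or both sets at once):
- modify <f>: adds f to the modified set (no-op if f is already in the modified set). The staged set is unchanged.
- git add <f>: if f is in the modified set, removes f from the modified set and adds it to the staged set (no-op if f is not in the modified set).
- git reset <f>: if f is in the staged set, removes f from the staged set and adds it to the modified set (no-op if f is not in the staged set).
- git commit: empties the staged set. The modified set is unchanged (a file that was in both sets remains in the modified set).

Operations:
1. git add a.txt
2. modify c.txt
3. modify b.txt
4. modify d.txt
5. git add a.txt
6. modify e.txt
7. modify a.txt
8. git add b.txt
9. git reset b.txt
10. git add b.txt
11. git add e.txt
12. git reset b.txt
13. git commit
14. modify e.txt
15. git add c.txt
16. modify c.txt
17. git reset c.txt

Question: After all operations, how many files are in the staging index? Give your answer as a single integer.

Answer: 0

Derivation:
After op 1 (git add a.txt): modified={none} staged={none}
After op 2 (modify c.txt): modified={c.txt} staged={none}
After op 3 (modify b.txt): modified={b.txt, c.txt} staged={none}
After op 4 (modify d.txt): modified={b.txt, c.txt, d.txt} staged={none}
After op 5 (git add a.txt): modified={b.txt, c.txt, d.txt} staged={none}
After op 6 (modify e.txt): modified={b.txt, c.txt, d.txt, e.txt} staged={none}
After op 7 (modify a.txt): modified={a.txt, b.txt, c.txt, d.txt, e.txt} staged={none}
After op 8 (git add b.txt): modified={a.txt, c.txt, d.txt, e.txt} staged={b.txt}
After op 9 (git reset b.txt): modified={a.txt, b.txt, c.txt, d.txt, e.txt} staged={none}
After op 10 (git add b.txt): modified={a.txt, c.txt, d.txt, e.txt} staged={b.txt}
After op 11 (git add e.txt): modified={a.txt, c.txt, d.txt} staged={b.txt, e.txt}
After op 12 (git reset b.txt): modified={a.txt, b.txt, c.txt, d.txt} staged={e.txt}
After op 13 (git commit): modified={a.txt, b.txt, c.txt, d.txt} staged={none}
After op 14 (modify e.txt): modified={a.txt, b.txt, c.txt, d.txt, e.txt} staged={none}
After op 15 (git add c.txt): modified={a.txt, b.txt, d.txt, e.txt} staged={c.txt}
After op 16 (modify c.txt): modified={a.txt, b.txt, c.txt, d.txt, e.txt} staged={c.txt}
After op 17 (git reset c.txt): modified={a.txt, b.txt, c.txt, d.txt, e.txt} staged={none}
Final staged set: {none} -> count=0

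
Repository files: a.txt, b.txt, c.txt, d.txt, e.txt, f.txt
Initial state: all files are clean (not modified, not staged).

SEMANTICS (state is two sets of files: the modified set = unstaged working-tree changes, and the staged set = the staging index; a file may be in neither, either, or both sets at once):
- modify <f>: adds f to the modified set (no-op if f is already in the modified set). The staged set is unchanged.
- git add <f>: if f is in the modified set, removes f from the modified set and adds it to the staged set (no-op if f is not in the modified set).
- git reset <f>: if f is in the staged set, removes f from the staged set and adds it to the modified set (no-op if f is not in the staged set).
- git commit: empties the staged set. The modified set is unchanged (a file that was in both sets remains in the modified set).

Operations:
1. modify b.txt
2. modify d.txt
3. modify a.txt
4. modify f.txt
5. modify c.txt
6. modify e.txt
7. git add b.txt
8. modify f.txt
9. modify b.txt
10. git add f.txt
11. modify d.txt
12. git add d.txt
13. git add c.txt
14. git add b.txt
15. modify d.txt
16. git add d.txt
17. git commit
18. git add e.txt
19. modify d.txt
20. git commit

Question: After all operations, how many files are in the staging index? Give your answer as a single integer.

After op 1 (modify b.txt): modified={b.txt} staged={none}
After op 2 (modify d.txt): modified={b.txt, d.txt} staged={none}
After op 3 (modify a.txt): modified={a.txt, b.txt, d.txt} staged={none}
After op 4 (modify f.txt): modified={a.txt, b.txt, d.txt, f.txt} staged={none}
After op 5 (modify c.txt): modified={a.txt, b.txt, c.txt, d.txt, f.txt} staged={none}
After op 6 (modify e.txt): modified={a.txt, b.txt, c.txt, d.txt, e.txt, f.txt} staged={none}
After op 7 (git add b.txt): modified={a.txt, c.txt, d.txt, e.txt, f.txt} staged={b.txt}
After op 8 (modify f.txt): modified={a.txt, c.txt, d.txt, e.txt, f.txt} staged={b.txt}
After op 9 (modify b.txt): modified={a.txt, b.txt, c.txt, d.txt, e.txt, f.txt} staged={b.txt}
After op 10 (git add f.txt): modified={a.txt, b.txt, c.txt, d.txt, e.txt} staged={b.txt, f.txt}
After op 11 (modify d.txt): modified={a.txt, b.txt, c.txt, d.txt, e.txt} staged={b.txt, f.txt}
After op 12 (git add d.txt): modified={a.txt, b.txt, c.txt, e.txt} staged={b.txt, d.txt, f.txt}
After op 13 (git add c.txt): modified={a.txt, b.txt, e.txt} staged={b.txt, c.txt, d.txt, f.txt}
After op 14 (git add b.txt): modified={a.txt, e.txt} staged={b.txt, c.txt, d.txt, f.txt}
After op 15 (modify d.txt): modified={a.txt, d.txt, e.txt} staged={b.txt, c.txt, d.txt, f.txt}
After op 16 (git add d.txt): modified={a.txt, e.txt} staged={b.txt, c.txt, d.txt, f.txt}
After op 17 (git commit): modified={a.txt, e.txt} staged={none}
After op 18 (git add e.txt): modified={a.txt} staged={e.txt}
After op 19 (modify d.txt): modified={a.txt, d.txt} staged={e.txt}
After op 20 (git commit): modified={a.txt, d.txt} staged={none}
Final staged set: {none} -> count=0

Answer: 0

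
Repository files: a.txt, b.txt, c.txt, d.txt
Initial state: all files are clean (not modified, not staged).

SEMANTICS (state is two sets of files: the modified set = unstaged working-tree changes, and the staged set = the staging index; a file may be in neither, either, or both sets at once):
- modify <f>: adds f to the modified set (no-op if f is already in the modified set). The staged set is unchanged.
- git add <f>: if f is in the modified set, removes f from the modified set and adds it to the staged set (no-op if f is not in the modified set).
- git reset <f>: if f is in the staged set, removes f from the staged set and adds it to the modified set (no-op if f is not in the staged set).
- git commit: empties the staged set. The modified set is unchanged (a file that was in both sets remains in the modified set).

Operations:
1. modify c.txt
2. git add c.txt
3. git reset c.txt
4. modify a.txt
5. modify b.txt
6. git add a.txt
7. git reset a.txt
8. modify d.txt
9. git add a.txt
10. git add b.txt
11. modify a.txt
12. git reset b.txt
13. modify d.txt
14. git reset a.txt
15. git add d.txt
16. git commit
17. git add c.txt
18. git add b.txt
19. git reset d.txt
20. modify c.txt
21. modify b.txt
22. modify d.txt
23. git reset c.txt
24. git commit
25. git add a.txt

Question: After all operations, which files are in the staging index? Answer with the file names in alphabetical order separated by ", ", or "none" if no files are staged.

After op 1 (modify c.txt): modified={c.txt} staged={none}
After op 2 (git add c.txt): modified={none} staged={c.txt}
After op 3 (git reset c.txt): modified={c.txt} staged={none}
After op 4 (modify a.txt): modified={a.txt, c.txt} staged={none}
After op 5 (modify b.txt): modified={a.txt, b.txt, c.txt} staged={none}
After op 6 (git add a.txt): modified={b.txt, c.txt} staged={a.txt}
After op 7 (git reset a.txt): modified={a.txt, b.txt, c.txt} staged={none}
After op 8 (modify d.txt): modified={a.txt, b.txt, c.txt, d.txt} staged={none}
After op 9 (git add a.txt): modified={b.txt, c.txt, d.txt} staged={a.txt}
After op 10 (git add b.txt): modified={c.txt, d.txt} staged={a.txt, b.txt}
After op 11 (modify a.txt): modified={a.txt, c.txt, d.txt} staged={a.txt, b.txt}
After op 12 (git reset b.txt): modified={a.txt, b.txt, c.txt, d.txt} staged={a.txt}
After op 13 (modify d.txt): modified={a.txt, b.txt, c.txt, d.txt} staged={a.txt}
After op 14 (git reset a.txt): modified={a.txt, b.txt, c.txt, d.txt} staged={none}
After op 15 (git add d.txt): modified={a.txt, b.txt, c.txt} staged={d.txt}
After op 16 (git commit): modified={a.txt, b.txt, c.txt} staged={none}
After op 17 (git add c.txt): modified={a.txt, b.txt} staged={c.txt}
After op 18 (git add b.txt): modified={a.txt} staged={b.txt, c.txt}
After op 19 (git reset d.txt): modified={a.txt} staged={b.txt, c.txt}
After op 20 (modify c.txt): modified={a.txt, c.txt} staged={b.txt, c.txt}
After op 21 (modify b.txt): modified={a.txt, b.txt, c.txt} staged={b.txt, c.txt}
After op 22 (modify d.txt): modified={a.txt, b.txt, c.txt, d.txt} staged={b.txt, c.txt}
After op 23 (git reset c.txt): modified={a.txt, b.txt, c.txt, d.txt} staged={b.txt}
After op 24 (git commit): modified={a.txt, b.txt, c.txt, d.txt} staged={none}
After op 25 (git add a.txt): modified={b.txt, c.txt, d.txt} staged={a.txt}

Answer: a.txt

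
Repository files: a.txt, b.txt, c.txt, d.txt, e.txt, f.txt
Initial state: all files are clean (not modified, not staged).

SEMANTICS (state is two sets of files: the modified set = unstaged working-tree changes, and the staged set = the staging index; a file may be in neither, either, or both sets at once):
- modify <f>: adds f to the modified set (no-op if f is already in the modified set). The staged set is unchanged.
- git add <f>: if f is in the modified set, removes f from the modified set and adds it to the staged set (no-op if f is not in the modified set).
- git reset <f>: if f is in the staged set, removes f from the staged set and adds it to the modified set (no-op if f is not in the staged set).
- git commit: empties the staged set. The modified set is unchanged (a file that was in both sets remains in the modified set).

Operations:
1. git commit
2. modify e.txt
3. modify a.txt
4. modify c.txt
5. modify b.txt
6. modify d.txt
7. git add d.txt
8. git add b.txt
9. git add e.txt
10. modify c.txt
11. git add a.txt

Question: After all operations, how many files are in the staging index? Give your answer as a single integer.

Answer: 4

Derivation:
After op 1 (git commit): modified={none} staged={none}
After op 2 (modify e.txt): modified={e.txt} staged={none}
After op 3 (modify a.txt): modified={a.txt, e.txt} staged={none}
After op 4 (modify c.txt): modified={a.txt, c.txt, e.txt} staged={none}
After op 5 (modify b.txt): modified={a.txt, b.txt, c.txt, e.txt} staged={none}
After op 6 (modify d.txt): modified={a.txt, b.txt, c.txt, d.txt, e.txt} staged={none}
After op 7 (git add d.txt): modified={a.txt, b.txt, c.txt, e.txt} staged={d.txt}
After op 8 (git add b.txt): modified={a.txt, c.txt, e.txt} staged={b.txt, d.txt}
After op 9 (git add e.txt): modified={a.txt, c.txt} staged={b.txt, d.txt, e.txt}
After op 10 (modify c.txt): modified={a.txt, c.txt} staged={b.txt, d.txt, e.txt}
After op 11 (git add a.txt): modified={c.txt} staged={a.txt, b.txt, d.txt, e.txt}
Final staged set: {a.txt, b.txt, d.txt, e.txt} -> count=4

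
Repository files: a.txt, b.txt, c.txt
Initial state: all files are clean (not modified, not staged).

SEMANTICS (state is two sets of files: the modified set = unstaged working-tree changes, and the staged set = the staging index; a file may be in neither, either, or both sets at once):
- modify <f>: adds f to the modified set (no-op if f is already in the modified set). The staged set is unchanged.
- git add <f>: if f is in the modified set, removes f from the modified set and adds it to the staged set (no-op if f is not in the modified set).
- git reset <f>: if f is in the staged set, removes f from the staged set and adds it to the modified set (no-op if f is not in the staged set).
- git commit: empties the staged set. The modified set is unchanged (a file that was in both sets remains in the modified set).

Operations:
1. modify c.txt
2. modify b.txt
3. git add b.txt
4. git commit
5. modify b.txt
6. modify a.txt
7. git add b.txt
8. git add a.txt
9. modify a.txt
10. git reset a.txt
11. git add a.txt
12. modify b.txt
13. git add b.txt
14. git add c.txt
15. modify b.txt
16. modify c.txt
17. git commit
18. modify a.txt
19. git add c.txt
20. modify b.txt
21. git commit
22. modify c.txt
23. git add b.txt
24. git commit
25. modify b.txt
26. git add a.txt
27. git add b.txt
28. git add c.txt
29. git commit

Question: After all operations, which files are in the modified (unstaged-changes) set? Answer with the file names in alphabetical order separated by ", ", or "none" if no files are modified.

After op 1 (modify c.txt): modified={c.txt} staged={none}
After op 2 (modify b.txt): modified={b.txt, c.txt} staged={none}
After op 3 (git add b.txt): modified={c.txt} staged={b.txt}
After op 4 (git commit): modified={c.txt} staged={none}
After op 5 (modify b.txt): modified={b.txt, c.txt} staged={none}
After op 6 (modify a.txt): modified={a.txt, b.txt, c.txt} staged={none}
After op 7 (git add b.txt): modified={a.txt, c.txt} staged={b.txt}
After op 8 (git add a.txt): modified={c.txt} staged={a.txt, b.txt}
After op 9 (modify a.txt): modified={a.txt, c.txt} staged={a.txt, b.txt}
After op 10 (git reset a.txt): modified={a.txt, c.txt} staged={b.txt}
After op 11 (git add a.txt): modified={c.txt} staged={a.txt, b.txt}
After op 12 (modify b.txt): modified={b.txt, c.txt} staged={a.txt, b.txt}
After op 13 (git add b.txt): modified={c.txt} staged={a.txt, b.txt}
After op 14 (git add c.txt): modified={none} staged={a.txt, b.txt, c.txt}
After op 15 (modify b.txt): modified={b.txt} staged={a.txt, b.txt, c.txt}
After op 16 (modify c.txt): modified={b.txt, c.txt} staged={a.txt, b.txt, c.txt}
After op 17 (git commit): modified={b.txt, c.txt} staged={none}
After op 18 (modify a.txt): modified={a.txt, b.txt, c.txt} staged={none}
After op 19 (git add c.txt): modified={a.txt, b.txt} staged={c.txt}
After op 20 (modify b.txt): modified={a.txt, b.txt} staged={c.txt}
After op 21 (git commit): modified={a.txt, b.txt} staged={none}
After op 22 (modify c.txt): modified={a.txt, b.txt, c.txt} staged={none}
After op 23 (git add b.txt): modified={a.txt, c.txt} staged={b.txt}
After op 24 (git commit): modified={a.txt, c.txt} staged={none}
After op 25 (modify b.txt): modified={a.txt, b.txt, c.txt} staged={none}
After op 26 (git add a.txt): modified={b.txt, c.txt} staged={a.txt}
After op 27 (git add b.txt): modified={c.txt} staged={a.txt, b.txt}
After op 28 (git add c.txt): modified={none} staged={a.txt, b.txt, c.txt}
After op 29 (git commit): modified={none} staged={none}

Answer: none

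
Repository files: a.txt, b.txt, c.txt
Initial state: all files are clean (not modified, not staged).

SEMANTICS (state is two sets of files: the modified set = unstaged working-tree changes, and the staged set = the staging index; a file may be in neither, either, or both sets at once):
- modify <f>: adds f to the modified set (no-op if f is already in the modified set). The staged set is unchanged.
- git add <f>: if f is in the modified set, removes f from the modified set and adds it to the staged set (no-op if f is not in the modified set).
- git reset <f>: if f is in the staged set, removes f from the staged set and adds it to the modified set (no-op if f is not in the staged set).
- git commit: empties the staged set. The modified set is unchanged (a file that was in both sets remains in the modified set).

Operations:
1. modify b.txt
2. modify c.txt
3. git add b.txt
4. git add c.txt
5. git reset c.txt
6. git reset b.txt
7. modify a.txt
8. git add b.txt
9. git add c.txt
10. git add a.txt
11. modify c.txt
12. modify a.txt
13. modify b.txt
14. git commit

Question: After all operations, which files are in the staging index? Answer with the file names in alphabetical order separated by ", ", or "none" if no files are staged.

After op 1 (modify b.txt): modified={b.txt} staged={none}
After op 2 (modify c.txt): modified={b.txt, c.txt} staged={none}
After op 3 (git add b.txt): modified={c.txt} staged={b.txt}
After op 4 (git add c.txt): modified={none} staged={b.txt, c.txt}
After op 5 (git reset c.txt): modified={c.txt} staged={b.txt}
After op 6 (git reset b.txt): modified={b.txt, c.txt} staged={none}
After op 7 (modify a.txt): modified={a.txt, b.txt, c.txt} staged={none}
After op 8 (git add b.txt): modified={a.txt, c.txt} staged={b.txt}
After op 9 (git add c.txt): modified={a.txt} staged={b.txt, c.txt}
After op 10 (git add a.txt): modified={none} staged={a.txt, b.txt, c.txt}
After op 11 (modify c.txt): modified={c.txt} staged={a.txt, b.txt, c.txt}
After op 12 (modify a.txt): modified={a.txt, c.txt} staged={a.txt, b.txt, c.txt}
After op 13 (modify b.txt): modified={a.txt, b.txt, c.txt} staged={a.txt, b.txt, c.txt}
After op 14 (git commit): modified={a.txt, b.txt, c.txt} staged={none}

Answer: none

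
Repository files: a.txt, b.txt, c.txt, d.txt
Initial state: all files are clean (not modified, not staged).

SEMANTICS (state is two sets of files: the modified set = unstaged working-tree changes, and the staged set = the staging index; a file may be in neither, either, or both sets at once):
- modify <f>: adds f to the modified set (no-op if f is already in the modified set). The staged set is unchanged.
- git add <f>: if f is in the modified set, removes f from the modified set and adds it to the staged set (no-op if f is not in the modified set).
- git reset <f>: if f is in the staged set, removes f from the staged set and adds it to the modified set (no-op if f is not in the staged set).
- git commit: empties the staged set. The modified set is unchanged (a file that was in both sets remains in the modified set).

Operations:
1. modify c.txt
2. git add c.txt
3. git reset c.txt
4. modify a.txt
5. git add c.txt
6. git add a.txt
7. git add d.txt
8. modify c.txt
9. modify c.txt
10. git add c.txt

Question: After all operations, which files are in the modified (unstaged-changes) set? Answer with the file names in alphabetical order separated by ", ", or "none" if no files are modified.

Answer: none

Derivation:
After op 1 (modify c.txt): modified={c.txt} staged={none}
After op 2 (git add c.txt): modified={none} staged={c.txt}
After op 3 (git reset c.txt): modified={c.txt} staged={none}
After op 4 (modify a.txt): modified={a.txt, c.txt} staged={none}
After op 5 (git add c.txt): modified={a.txt} staged={c.txt}
After op 6 (git add a.txt): modified={none} staged={a.txt, c.txt}
After op 7 (git add d.txt): modified={none} staged={a.txt, c.txt}
After op 8 (modify c.txt): modified={c.txt} staged={a.txt, c.txt}
After op 9 (modify c.txt): modified={c.txt} staged={a.txt, c.txt}
After op 10 (git add c.txt): modified={none} staged={a.txt, c.txt}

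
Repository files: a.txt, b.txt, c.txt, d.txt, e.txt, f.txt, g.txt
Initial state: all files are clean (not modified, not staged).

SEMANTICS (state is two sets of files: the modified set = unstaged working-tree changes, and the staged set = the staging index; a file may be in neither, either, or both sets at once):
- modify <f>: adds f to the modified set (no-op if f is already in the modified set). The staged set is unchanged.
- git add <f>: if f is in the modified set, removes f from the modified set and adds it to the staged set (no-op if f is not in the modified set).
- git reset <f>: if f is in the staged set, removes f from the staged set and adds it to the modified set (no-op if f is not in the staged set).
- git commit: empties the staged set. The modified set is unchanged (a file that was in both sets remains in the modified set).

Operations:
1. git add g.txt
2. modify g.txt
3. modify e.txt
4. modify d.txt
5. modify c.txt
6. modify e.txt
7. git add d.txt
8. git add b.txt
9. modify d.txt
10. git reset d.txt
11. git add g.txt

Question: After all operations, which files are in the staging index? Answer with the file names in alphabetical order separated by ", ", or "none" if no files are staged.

Answer: g.txt

Derivation:
After op 1 (git add g.txt): modified={none} staged={none}
After op 2 (modify g.txt): modified={g.txt} staged={none}
After op 3 (modify e.txt): modified={e.txt, g.txt} staged={none}
After op 4 (modify d.txt): modified={d.txt, e.txt, g.txt} staged={none}
After op 5 (modify c.txt): modified={c.txt, d.txt, e.txt, g.txt} staged={none}
After op 6 (modify e.txt): modified={c.txt, d.txt, e.txt, g.txt} staged={none}
After op 7 (git add d.txt): modified={c.txt, e.txt, g.txt} staged={d.txt}
After op 8 (git add b.txt): modified={c.txt, e.txt, g.txt} staged={d.txt}
After op 9 (modify d.txt): modified={c.txt, d.txt, e.txt, g.txt} staged={d.txt}
After op 10 (git reset d.txt): modified={c.txt, d.txt, e.txt, g.txt} staged={none}
After op 11 (git add g.txt): modified={c.txt, d.txt, e.txt} staged={g.txt}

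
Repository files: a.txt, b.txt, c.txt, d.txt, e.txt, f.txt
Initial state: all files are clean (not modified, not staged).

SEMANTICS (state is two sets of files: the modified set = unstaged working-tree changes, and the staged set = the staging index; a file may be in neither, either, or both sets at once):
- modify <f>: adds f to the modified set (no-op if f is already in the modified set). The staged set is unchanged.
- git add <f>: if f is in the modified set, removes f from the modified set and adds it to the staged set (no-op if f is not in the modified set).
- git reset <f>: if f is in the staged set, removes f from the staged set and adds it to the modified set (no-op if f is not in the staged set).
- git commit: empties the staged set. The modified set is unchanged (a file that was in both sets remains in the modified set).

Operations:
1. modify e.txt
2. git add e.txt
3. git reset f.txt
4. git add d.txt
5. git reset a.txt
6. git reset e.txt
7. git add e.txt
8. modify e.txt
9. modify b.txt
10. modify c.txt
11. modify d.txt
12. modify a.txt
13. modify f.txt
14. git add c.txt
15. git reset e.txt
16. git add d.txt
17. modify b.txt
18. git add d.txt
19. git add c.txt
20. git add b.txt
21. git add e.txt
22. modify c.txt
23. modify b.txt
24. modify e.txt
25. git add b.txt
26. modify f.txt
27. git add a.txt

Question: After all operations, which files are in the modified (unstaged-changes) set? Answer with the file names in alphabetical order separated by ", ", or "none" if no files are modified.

After op 1 (modify e.txt): modified={e.txt} staged={none}
After op 2 (git add e.txt): modified={none} staged={e.txt}
After op 3 (git reset f.txt): modified={none} staged={e.txt}
After op 4 (git add d.txt): modified={none} staged={e.txt}
After op 5 (git reset a.txt): modified={none} staged={e.txt}
After op 6 (git reset e.txt): modified={e.txt} staged={none}
After op 7 (git add e.txt): modified={none} staged={e.txt}
After op 8 (modify e.txt): modified={e.txt} staged={e.txt}
After op 9 (modify b.txt): modified={b.txt, e.txt} staged={e.txt}
After op 10 (modify c.txt): modified={b.txt, c.txt, e.txt} staged={e.txt}
After op 11 (modify d.txt): modified={b.txt, c.txt, d.txt, e.txt} staged={e.txt}
After op 12 (modify a.txt): modified={a.txt, b.txt, c.txt, d.txt, e.txt} staged={e.txt}
After op 13 (modify f.txt): modified={a.txt, b.txt, c.txt, d.txt, e.txt, f.txt} staged={e.txt}
After op 14 (git add c.txt): modified={a.txt, b.txt, d.txt, e.txt, f.txt} staged={c.txt, e.txt}
After op 15 (git reset e.txt): modified={a.txt, b.txt, d.txt, e.txt, f.txt} staged={c.txt}
After op 16 (git add d.txt): modified={a.txt, b.txt, e.txt, f.txt} staged={c.txt, d.txt}
After op 17 (modify b.txt): modified={a.txt, b.txt, e.txt, f.txt} staged={c.txt, d.txt}
After op 18 (git add d.txt): modified={a.txt, b.txt, e.txt, f.txt} staged={c.txt, d.txt}
After op 19 (git add c.txt): modified={a.txt, b.txt, e.txt, f.txt} staged={c.txt, d.txt}
After op 20 (git add b.txt): modified={a.txt, e.txt, f.txt} staged={b.txt, c.txt, d.txt}
After op 21 (git add e.txt): modified={a.txt, f.txt} staged={b.txt, c.txt, d.txt, e.txt}
After op 22 (modify c.txt): modified={a.txt, c.txt, f.txt} staged={b.txt, c.txt, d.txt, e.txt}
After op 23 (modify b.txt): modified={a.txt, b.txt, c.txt, f.txt} staged={b.txt, c.txt, d.txt, e.txt}
After op 24 (modify e.txt): modified={a.txt, b.txt, c.txt, e.txt, f.txt} staged={b.txt, c.txt, d.txt, e.txt}
After op 25 (git add b.txt): modified={a.txt, c.txt, e.txt, f.txt} staged={b.txt, c.txt, d.txt, e.txt}
After op 26 (modify f.txt): modified={a.txt, c.txt, e.txt, f.txt} staged={b.txt, c.txt, d.txt, e.txt}
After op 27 (git add a.txt): modified={c.txt, e.txt, f.txt} staged={a.txt, b.txt, c.txt, d.txt, e.txt}

Answer: c.txt, e.txt, f.txt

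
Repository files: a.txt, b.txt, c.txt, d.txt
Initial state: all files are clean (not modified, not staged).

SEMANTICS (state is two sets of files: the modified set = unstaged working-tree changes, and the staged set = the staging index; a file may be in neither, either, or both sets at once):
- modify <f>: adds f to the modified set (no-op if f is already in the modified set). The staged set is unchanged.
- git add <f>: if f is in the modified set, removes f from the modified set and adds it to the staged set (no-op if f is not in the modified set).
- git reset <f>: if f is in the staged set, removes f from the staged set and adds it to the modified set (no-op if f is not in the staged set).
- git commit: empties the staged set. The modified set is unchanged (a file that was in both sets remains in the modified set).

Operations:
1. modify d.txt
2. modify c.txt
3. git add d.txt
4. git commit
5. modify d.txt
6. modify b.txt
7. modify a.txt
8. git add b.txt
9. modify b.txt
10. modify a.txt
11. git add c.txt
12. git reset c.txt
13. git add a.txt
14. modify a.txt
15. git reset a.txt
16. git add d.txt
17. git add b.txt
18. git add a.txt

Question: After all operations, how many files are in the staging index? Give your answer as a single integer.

After op 1 (modify d.txt): modified={d.txt} staged={none}
After op 2 (modify c.txt): modified={c.txt, d.txt} staged={none}
After op 3 (git add d.txt): modified={c.txt} staged={d.txt}
After op 4 (git commit): modified={c.txt} staged={none}
After op 5 (modify d.txt): modified={c.txt, d.txt} staged={none}
After op 6 (modify b.txt): modified={b.txt, c.txt, d.txt} staged={none}
After op 7 (modify a.txt): modified={a.txt, b.txt, c.txt, d.txt} staged={none}
After op 8 (git add b.txt): modified={a.txt, c.txt, d.txt} staged={b.txt}
After op 9 (modify b.txt): modified={a.txt, b.txt, c.txt, d.txt} staged={b.txt}
After op 10 (modify a.txt): modified={a.txt, b.txt, c.txt, d.txt} staged={b.txt}
After op 11 (git add c.txt): modified={a.txt, b.txt, d.txt} staged={b.txt, c.txt}
After op 12 (git reset c.txt): modified={a.txt, b.txt, c.txt, d.txt} staged={b.txt}
After op 13 (git add a.txt): modified={b.txt, c.txt, d.txt} staged={a.txt, b.txt}
After op 14 (modify a.txt): modified={a.txt, b.txt, c.txt, d.txt} staged={a.txt, b.txt}
After op 15 (git reset a.txt): modified={a.txt, b.txt, c.txt, d.txt} staged={b.txt}
After op 16 (git add d.txt): modified={a.txt, b.txt, c.txt} staged={b.txt, d.txt}
After op 17 (git add b.txt): modified={a.txt, c.txt} staged={b.txt, d.txt}
After op 18 (git add a.txt): modified={c.txt} staged={a.txt, b.txt, d.txt}
Final staged set: {a.txt, b.txt, d.txt} -> count=3

Answer: 3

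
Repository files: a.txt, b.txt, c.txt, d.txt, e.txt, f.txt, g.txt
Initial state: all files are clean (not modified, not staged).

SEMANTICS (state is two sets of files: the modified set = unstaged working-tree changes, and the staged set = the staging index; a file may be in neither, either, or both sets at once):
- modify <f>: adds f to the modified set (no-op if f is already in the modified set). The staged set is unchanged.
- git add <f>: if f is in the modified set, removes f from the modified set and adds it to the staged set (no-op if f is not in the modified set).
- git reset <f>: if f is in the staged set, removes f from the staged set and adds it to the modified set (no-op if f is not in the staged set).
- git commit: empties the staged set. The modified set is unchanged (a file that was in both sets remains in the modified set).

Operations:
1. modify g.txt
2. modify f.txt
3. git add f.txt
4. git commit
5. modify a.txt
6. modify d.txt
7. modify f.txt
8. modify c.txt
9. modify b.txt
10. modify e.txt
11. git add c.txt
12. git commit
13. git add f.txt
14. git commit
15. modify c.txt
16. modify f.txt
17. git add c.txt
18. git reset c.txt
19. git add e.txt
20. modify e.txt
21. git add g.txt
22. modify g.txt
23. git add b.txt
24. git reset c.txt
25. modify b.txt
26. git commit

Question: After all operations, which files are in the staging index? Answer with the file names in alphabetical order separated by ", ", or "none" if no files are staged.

After op 1 (modify g.txt): modified={g.txt} staged={none}
After op 2 (modify f.txt): modified={f.txt, g.txt} staged={none}
After op 3 (git add f.txt): modified={g.txt} staged={f.txt}
After op 4 (git commit): modified={g.txt} staged={none}
After op 5 (modify a.txt): modified={a.txt, g.txt} staged={none}
After op 6 (modify d.txt): modified={a.txt, d.txt, g.txt} staged={none}
After op 7 (modify f.txt): modified={a.txt, d.txt, f.txt, g.txt} staged={none}
After op 8 (modify c.txt): modified={a.txt, c.txt, d.txt, f.txt, g.txt} staged={none}
After op 9 (modify b.txt): modified={a.txt, b.txt, c.txt, d.txt, f.txt, g.txt} staged={none}
After op 10 (modify e.txt): modified={a.txt, b.txt, c.txt, d.txt, e.txt, f.txt, g.txt} staged={none}
After op 11 (git add c.txt): modified={a.txt, b.txt, d.txt, e.txt, f.txt, g.txt} staged={c.txt}
After op 12 (git commit): modified={a.txt, b.txt, d.txt, e.txt, f.txt, g.txt} staged={none}
After op 13 (git add f.txt): modified={a.txt, b.txt, d.txt, e.txt, g.txt} staged={f.txt}
After op 14 (git commit): modified={a.txt, b.txt, d.txt, e.txt, g.txt} staged={none}
After op 15 (modify c.txt): modified={a.txt, b.txt, c.txt, d.txt, e.txt, g.txt} staged={none}
After op 16 (modify f.txt): modified={a.txt, b.txt, c.txt, d.txt, e.txt, f.txt, g.txt} staged={none}
After op 17 (git add c.txt): modified={a.txt, b.txt, d.txt, e.txt, f.txt, g.txt} staged={c.txt}
After op 18 (git reset c.txt): modified={a.txt, b.txt, c.txt, d.txt, e.txt, f.txt, g.txt} staged={none}
After op 19 (git add e.txt): modified={a.txt, b.txt, c.txt, d.txt, f.txt, g.txt} staged={e.txt}
After op 20 (modify e.txt): modified={a.txt, b.txt, c.txt, d.txt, e.txt, f.txt, g.txt} staged={e.txt}
After op 21 (git add g.txt): modified={a.txt, b.txt, c.txt, d.txt, e.txt, f.txt} staged={e.txt, g.txt}
After op 22 (modify g.txt): modified={a.txt, b.txt, c.txt, d.txt, e.txt, f.txt, g.txt} staged={e.txt, g.txt}
After op 23 (git add b.txt): modified={a.txt, c.txt, d.txt, e.txt, f.txt, g.txt} staged={b.txt, e.txt, g.txt}
After op 24 (git reset c.txt): modified={a.txt, c.txt, d.txt, e.txt, f.txt, g.txt} staged={b.txt, e.txt, g.txt}
After op 25 (modify b.txt): modified={a.txt, b.txt, c.txt, d.txt, e.txt, f.txt, g.txt} staged={b.txt, e.txt, g.txt}
After op 26 (git commit): modified={a.txt, b.txt, c.txt, d.txt, e.txt, f.txt, g.txt} staged={none}

Answer: none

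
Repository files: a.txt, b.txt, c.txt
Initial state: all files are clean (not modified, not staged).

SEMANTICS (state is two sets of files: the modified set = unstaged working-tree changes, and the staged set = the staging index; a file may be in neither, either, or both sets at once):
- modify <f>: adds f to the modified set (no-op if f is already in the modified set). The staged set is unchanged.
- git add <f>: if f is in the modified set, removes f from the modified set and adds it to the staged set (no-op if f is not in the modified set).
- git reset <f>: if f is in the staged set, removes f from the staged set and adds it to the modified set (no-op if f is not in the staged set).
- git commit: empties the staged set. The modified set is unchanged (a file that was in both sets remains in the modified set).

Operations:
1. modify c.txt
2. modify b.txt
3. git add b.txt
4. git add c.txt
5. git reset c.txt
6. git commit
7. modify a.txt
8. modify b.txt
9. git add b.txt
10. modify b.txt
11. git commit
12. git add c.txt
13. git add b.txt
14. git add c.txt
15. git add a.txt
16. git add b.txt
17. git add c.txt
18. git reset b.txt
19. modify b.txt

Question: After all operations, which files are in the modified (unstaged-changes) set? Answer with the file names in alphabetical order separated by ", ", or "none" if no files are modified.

After op 1 (modify c.txt): modified={c.txt} staged={none}
After op 2 (modify b.txt): modified={b.txt, c.txt} staged={none}
After op 3 (git add b.txt): modified={c.txt} staged={b.txt}
After op 4 (git add c.txt): modified={none} staged={b.txt, c.txt}
After op 5 (git reset c.txt): modified={c.txt} staged={b.txt}
After op 6 (git commit): modified={c.txt} staged={none}
After op 7 (modify a.txt): modified={a.txt, c.txt} staged={none}
After op 8 (modify b.txt): modified={a.txt, b.txt, c.txt} staged={none}
After op 9 (git add b.txt): modified={a.txt, c.txt} staged={b.txt}
After op 10 (modify b.txt): modified={a.txt, b.txt, c.txt} staged={b.txt}
After op 11 (git commit): modified={a.txt, b.txt, c.txt} staged={none}
After op 12 (git add c.txt): modified={a.txt, b.txt} staged={c.txt}
After op 13 (git add b.txt): modified={a.txt} staged={b.txt, c.txt}
After op 14 (git add c.txt): modified={a.txt} staged={b.txt, c.txt}
After op 15 (git add a.txt): modified={none} staged={a.txt, b.txt, c.txt}
After op 16 (git add b.txt): modified={none} staged={a.txt, b.txt, c.txt}
After op 17 (git add c.txt): modified={none} staged={a.txt, b.txt, c.txt}
After op 18 (git reset b.txt): modified={b.txt} staged={a.txt, c.txt}
After op 19 (modify b.txt): modified={b.txt} staged={a.txt, c.txt}

Answer: b.txt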